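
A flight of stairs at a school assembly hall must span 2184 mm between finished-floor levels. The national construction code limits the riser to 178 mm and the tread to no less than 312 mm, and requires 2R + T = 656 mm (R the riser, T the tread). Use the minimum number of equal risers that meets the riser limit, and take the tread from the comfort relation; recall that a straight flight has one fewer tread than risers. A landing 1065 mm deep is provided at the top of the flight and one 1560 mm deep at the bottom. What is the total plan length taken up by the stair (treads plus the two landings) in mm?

2184 / 178 = 12.27, so 13 risers are needed.
R = 2184 ÷ 13 = 168 mm.
From 2R + T = 656: T = 656 − 336 = 320 mm.
Treads = 13 − 1 = 12; going = 12 × 320 = 3840 mm.
Enclosure = 3840 + 1065 + 1560 = 6465 mm.

6465 mm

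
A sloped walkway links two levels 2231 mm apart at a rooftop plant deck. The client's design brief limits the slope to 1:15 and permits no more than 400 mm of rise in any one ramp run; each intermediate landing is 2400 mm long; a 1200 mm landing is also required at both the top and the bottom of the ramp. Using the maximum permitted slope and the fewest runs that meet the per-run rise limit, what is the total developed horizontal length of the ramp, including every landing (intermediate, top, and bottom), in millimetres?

2231 / 400 = 5.577 → round up to 6 ramp runs. That means 5 intermediate landings.
Horizontal run for 2231 mm of rise at 1:15 is 2231 × 15 = 33465 mm.
5 intermediate landings contribute 5 × 2400 = 12000 mm.
Top and bottom landings: 2 × 1200 = 2400 mm.
Total = 33465 + 12000 + 2400 = 47865 mm.

47865 mm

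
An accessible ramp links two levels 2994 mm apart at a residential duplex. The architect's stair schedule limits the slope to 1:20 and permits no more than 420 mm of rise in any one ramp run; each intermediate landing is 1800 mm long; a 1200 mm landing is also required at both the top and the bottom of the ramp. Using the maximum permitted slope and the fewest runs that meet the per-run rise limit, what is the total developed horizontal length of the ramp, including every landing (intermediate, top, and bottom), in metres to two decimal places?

2994 / 420 = 7.13, so 8 ramp runs are needed. That means 7 intermediate landings.
Horizontal run for 2994 mm of rise at 1:20 is 2994 × 20 = 59880 mm.
Intermediate landings: 7 × 1800 = 12600 mm.
Top and bottom landings: 2 × 1200 = 2400 mm.
Total = 59880 + 12600 + 2400 = 74880 mm.
= 74.88 m.

74.88 m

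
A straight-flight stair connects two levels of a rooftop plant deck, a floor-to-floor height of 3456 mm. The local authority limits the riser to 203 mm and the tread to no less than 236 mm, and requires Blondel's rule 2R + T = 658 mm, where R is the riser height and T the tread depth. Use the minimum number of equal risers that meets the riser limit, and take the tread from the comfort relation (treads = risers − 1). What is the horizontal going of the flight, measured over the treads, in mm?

4658 mm

At most 203 each: 3456/203 = 17.02, giving 18 risers.
Riser R = 3456 / 18 = 192 mm, within the 203 mm limit.
T = 658 − 2·192 = 274 mm, which satisfies the 236 mm minimum.
Treads = 18 − 1 = 17; going = 17 × 274 = 4658 mm.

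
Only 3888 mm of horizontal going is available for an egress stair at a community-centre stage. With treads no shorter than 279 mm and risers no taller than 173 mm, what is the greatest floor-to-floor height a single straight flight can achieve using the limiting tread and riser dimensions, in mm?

3888 / 279 = 13.94, so 13 treads fit.
Risers = treads + 1 = 14.
Maximum height = 14 × 173 = 2422 mm.

2422 mm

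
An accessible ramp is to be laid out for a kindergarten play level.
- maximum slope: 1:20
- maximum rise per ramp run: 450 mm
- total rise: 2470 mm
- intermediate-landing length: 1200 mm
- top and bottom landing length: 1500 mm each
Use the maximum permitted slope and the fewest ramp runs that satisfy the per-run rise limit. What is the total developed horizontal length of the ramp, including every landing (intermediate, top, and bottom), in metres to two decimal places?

At most 450 each: 2470/450 = 5.49, giving 6 ramp runs. That means 5 intermediate landings.
Ramp run (horizontal) at 1:20: 2470 × 20 = 49400 mm.
5 intermediate landings contribute 5 × 1200 = 6000 mm.
Top and bottom landings: 2 × 1500 = 3000 mm.
Total = 49400 + 6000 + 3000 = 58400 mm.
= 58.40 m.

58.40 m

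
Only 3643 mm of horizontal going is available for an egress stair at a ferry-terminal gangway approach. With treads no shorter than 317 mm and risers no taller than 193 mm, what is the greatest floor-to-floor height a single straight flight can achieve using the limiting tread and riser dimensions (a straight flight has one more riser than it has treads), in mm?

2316 mm

3643 / 317 = 11.49, so 11 treads fit.
Risers = treads + 1 = 12.
Maximum height = 12 × 193 = 2316 mm.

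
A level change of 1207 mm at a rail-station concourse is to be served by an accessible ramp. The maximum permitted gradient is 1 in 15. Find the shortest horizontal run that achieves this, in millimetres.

18105 mm

Run = rise × 15 = 1207 × 15 = 18105 mm.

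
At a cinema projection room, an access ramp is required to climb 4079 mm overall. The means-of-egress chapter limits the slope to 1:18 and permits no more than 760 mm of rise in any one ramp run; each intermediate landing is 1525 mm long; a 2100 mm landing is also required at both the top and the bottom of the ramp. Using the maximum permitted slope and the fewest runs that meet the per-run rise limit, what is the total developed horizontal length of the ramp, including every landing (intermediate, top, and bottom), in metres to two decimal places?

85.25 m

4079 / 760 = 5.37, so 6 ramp runs are needed. That means 5 intermediate landings.
Horizontal run for 4079 mm of rise at 1:18 is 4079 × 18 = 73422 mm.
5 intermediate landings contribute 5 × 1525 = 7625 mm.
Top and bottom landings: 2 × 2100 = 4200 mm.
Total = 73422 + 7625 + 4200 = 85247 mm.
= 85.25 m.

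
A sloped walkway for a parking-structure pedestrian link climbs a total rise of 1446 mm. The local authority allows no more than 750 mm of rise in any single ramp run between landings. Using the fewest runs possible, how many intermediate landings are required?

⌈1446/750⌉ = 2 ramp runs.
2 runs are separated by 1 intermediate landings.

1 intermediate landings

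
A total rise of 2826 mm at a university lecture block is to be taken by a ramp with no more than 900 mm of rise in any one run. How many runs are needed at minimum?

2826 / 900 = 3.140 → round up to 4 ramp runs.

4 runs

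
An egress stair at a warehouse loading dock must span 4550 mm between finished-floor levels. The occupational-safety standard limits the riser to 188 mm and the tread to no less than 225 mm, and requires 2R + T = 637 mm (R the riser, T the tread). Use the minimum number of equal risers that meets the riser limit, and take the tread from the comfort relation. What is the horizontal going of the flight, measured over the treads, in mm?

6552 mm

⌈4550/188⌉ = 25 risers.
R = 4550 ÷ 25 = 182 mm.
From 2R + T = 637: T = 637 − 364 = 273 mm.
25 risers give 24 treads; going = 24 × 273 = 6552 mm.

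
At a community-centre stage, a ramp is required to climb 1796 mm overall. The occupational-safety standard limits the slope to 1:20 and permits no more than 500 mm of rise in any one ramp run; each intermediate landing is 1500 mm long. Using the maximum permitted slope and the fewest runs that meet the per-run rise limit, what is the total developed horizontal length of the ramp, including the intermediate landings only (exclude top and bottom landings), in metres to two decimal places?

1796 / 500 = 3.592 → round up to 4 ramp runs. That means 3 intermediate landings.
Ramp run (horizontal) at 1:20: 1796 × 20 = 35920 mm.
3 intermediate landings contribute 3 × 1500 = 4500 mm.
Total developed length = 35920 + 4500 = 40420 mm.
= 40.42 m.

40.42 m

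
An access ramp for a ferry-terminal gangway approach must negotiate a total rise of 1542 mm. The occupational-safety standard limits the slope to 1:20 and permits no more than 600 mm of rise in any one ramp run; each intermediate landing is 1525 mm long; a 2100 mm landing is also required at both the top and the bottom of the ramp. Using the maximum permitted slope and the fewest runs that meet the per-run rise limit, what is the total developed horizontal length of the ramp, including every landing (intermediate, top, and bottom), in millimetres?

1542 / 600 = 2.57, so 3 ramp runs are needed. That means 2 intermediate landings.
Horizontal run for 1542 mm of rise at 1:20 is 1542 × 20 = 30840 mm.
2 intermediate landings contribute 2 × 1525 = 3050 mm.
Top and bottom landings: 2 × 2100 = 4200 mm.
Total = 30840 + 3050 + 4200 = 38090 mm.

38090 mm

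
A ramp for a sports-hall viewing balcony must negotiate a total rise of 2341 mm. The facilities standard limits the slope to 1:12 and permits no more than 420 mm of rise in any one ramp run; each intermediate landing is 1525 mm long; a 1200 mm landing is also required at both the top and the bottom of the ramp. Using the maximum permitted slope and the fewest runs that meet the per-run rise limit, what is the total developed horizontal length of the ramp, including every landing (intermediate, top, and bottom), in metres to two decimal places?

⌈2341/420⌉ = 6 ramp runs. That means 5 intermediate landings.
Horizontal run for 2341 mm of rise at 1:12 is 2341 × 12 = 28092 mm.
Intermediate landings: 5 × 1525 = 7625 mm.
Top and bottom landings: 2 × 1200 = 2400 mm.
Total = 28092 + 7625 + 2400 = 38117 mm.
= 38.12 m.

38.12 m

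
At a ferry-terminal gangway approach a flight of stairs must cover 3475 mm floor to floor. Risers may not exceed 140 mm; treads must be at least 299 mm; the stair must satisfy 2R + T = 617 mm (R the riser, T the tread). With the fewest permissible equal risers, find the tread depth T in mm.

339 mm

⌈3475/140⌉ = 25 risers.
Each riser is 3475/25 = 139 mm (≤ 140 mm).
T = 617 − 2·139 = 339 mm, which satisfies the 299 mm minimum.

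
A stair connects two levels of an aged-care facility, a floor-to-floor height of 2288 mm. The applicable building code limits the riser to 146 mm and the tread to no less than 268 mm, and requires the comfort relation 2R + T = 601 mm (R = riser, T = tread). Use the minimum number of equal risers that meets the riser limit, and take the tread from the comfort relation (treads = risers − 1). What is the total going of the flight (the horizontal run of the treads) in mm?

4725 mm

2288 / 146 = 15.67, so 16 risers are needed.
Riser R = 2288 / 16 = 143 mm, within the 146 mm limit.
T = 601 − 2·143 = 315 mm, which satisfies the 268 mm minimum.
Going = (16 − 1) × 315 = 4725 mm.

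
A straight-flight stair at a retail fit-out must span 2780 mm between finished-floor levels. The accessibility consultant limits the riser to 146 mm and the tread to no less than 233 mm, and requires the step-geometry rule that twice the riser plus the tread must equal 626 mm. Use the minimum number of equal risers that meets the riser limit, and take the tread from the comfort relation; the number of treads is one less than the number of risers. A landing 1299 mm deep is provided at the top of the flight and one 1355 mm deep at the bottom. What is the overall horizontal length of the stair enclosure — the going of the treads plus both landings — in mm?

9266 mm

2780 / 146 = 19.041 → round up to 20 risers.
Each riser is 2780/20 = 139 mm (≤ 146 mm).
T = 626 − 2·139 = 348 mm, which satisfies the 233 mm minimum.
20 risers give 19 treads; going = 19 × 348 = 6612 mm.
Enclosure = 6612 + 1299 + 1355 = 9266 mm.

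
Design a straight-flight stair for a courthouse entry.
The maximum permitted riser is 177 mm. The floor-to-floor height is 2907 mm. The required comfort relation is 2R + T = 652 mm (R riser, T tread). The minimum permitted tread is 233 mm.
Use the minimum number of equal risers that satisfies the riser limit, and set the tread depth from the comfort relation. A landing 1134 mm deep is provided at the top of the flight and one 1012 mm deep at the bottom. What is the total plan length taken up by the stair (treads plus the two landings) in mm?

2907 / 177 = 16.42, so 17 risers are needed.
Each riser is 2907/17 = 171 mm (≤ 177 mm).
From 2R + T = 652: T = 652 − 342 = 310 mm.
Going = (17 − 1) × 310 = 4960 mm.
Add landings: 4960 + 1134 + 1012 = 7106 mm.

7106 mm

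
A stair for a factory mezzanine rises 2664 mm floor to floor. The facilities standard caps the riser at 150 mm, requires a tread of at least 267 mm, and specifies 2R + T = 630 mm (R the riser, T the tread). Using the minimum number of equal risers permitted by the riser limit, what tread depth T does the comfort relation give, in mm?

2664 / 150 = 17.76, so 18 risers are needed.
Riser R = 2664 / 18 = 148 mm, within the 150 mm limit.
Tread T = 630 − 2 × 148 = 334 mm (≥ 267 mm).

334 mm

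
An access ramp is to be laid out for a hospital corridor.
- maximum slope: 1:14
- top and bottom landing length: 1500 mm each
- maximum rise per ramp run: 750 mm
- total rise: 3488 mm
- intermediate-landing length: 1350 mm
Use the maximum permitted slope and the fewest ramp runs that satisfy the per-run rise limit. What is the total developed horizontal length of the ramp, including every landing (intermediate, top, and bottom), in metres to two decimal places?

3488 / 750 = 4.651 → round up to 5 ramp runs. That means 4 intermediate landings.
Horizontal run for 3488 mm of rise at 1:14 is 3488 × 14 = 48832 mm.
4 intermediate landings contribute 4 × 1350 = 5400 mm.
Top and bottom landings: 2 × 1500 = 3000 mm.
Total = 48832 + 5400 + 3000 = 57232 mm.
= 57.23 m.

57.23 m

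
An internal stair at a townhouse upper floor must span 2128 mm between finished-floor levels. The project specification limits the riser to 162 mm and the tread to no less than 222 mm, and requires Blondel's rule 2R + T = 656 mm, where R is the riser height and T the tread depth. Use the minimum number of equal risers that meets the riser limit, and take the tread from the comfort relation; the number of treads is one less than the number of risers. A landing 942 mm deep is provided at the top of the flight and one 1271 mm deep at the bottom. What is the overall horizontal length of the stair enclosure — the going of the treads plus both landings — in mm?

6789 mm

⌈2128/162⌉ = 14 risers.
Riser R = 2128 / 14 = 152 mm, within the 162 mm limit.
Tread T = 656 − 2 × 152 = 352 mm (≥ 222 mm).
Treads = 14 − 1 = 13; going = 13 × 352 = 4576 mm.
Enclosure = 4576 + 942 + 1271 = 6789 mm.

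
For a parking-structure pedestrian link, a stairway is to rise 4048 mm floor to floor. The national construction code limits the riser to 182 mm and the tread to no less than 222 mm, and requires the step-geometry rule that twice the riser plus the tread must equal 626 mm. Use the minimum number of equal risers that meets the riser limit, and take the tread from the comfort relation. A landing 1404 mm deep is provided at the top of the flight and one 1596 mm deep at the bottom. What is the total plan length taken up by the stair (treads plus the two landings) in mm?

4048 / 182 = 22.242 → round up to 23 risers.
Riser R = 4048 / 23 = 176 mm, within the 182 mm limit.
Tread T = 626 − 2 × 176 = 274 mm (≥ 222 mm).
Treads = 23 − 1 = 22; going = 22 × 274 = 6028 mm.
Add landings: 6028 + 1404 + 1596 = 9028 mm.

9028 mm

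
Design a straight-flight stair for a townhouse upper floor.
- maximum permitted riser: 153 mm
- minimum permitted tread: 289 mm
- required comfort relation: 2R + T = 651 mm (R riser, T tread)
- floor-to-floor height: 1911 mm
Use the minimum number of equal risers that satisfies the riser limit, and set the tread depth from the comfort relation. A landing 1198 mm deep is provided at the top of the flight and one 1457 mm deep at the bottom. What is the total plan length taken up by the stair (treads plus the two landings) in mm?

6939 mm

⌈1911/153⌉ = 13 risers.
R = 1911 ÷ 13 = 147 mm.
From 2R + T = 651: T = 651 − 294 = 357 mm.
Treads = 13 − 1 = 12; going = 12 × 357 = 4284 mm.
Enclosure = 4284 + 1198 + 1457 = 6939 mm.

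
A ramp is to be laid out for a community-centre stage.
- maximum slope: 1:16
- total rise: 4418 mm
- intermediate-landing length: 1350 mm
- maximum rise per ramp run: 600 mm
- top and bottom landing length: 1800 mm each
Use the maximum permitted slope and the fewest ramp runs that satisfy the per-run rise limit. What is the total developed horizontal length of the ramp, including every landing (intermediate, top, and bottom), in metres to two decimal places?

83.74 m

4418 / 600 = 7.36, so 8 ramp runs are needed. That means 7 intermediate landings.
Horizontal run for 4418 mm of rise at 1:16 is 4418 × 16 = 70688 mm.
7 intermediate landings contribute 7 × 1350 = 9450 mm.
Top and bottom landings: 2 × 1800 = 3600 mm.
Total = 70688 + 9450 + 3600 = 83738 mm.
= 83.74 m.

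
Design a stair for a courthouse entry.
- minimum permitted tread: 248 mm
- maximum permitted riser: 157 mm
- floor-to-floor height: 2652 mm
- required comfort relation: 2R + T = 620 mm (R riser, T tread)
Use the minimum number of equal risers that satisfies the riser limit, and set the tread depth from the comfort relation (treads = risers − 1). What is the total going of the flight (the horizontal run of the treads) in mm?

4928 mm

At most 157 each: 2652/157 = 16.89, giving 17 risers.
Riser R = 2652 / 17 = 156 mm, within the 157 mm limit.
T = 620 − 2·156 = 308 mm, which satisfies the 248 mm minimum.
Treads = 17 − 1 = 16; going = 16 × 308 = 4928 mm.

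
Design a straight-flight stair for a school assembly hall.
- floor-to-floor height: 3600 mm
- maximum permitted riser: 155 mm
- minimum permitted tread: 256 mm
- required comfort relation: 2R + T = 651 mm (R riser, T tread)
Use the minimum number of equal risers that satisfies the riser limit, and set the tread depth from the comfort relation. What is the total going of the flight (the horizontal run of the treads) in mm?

At most 155 each: 3600/155 = 23.23, giving 24 risers.
R = 3600 ÷ 24 = 150 mm.
T = 651 − 2·150 = 351 mm, which satisfies the 256 mm minimum.
Going = (24 − 1) × 351 = 8073 mm.

8073 mm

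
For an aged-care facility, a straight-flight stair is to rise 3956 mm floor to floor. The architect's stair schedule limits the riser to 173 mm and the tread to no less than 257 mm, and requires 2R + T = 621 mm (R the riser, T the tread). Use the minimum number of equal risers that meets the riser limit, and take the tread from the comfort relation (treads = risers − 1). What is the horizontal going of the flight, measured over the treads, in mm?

6094 mm

⌈3956/173⌉ = 23 risers.
Each riser is 3956/23 = 172 mm (≤ 173 mm).
Tread T = 621 − 2 × 172 = 277 mm (≥ 257 mm).
23 risers give 22 treads; going = 22 × 277 = 6094 mm.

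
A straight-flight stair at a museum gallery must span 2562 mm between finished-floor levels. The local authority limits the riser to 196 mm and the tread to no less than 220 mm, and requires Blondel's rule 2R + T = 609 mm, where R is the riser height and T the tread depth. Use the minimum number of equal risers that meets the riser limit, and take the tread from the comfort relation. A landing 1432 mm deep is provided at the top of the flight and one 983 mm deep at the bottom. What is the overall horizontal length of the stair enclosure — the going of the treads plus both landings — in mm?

2562 / 196 = 13.07, so 14 risers are needed.
Each riser is 2562/14 = 183 mm (≤ 196 mm).
T = 609 − 2·183 = 243 mm, which satisfies the 220 mm minimum.
14 risers give 13 treads; going = 13 × 243 = 3159 mm.
Enclosure = 3159 + 1432 + 983 = 5574 mm.

5574 mm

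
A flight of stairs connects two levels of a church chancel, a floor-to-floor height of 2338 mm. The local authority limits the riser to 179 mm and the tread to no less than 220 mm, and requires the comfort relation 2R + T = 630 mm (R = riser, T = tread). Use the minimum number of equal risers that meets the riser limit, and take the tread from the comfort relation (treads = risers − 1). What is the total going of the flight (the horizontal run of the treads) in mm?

At most 179 each: 2338/179 = 13.06, giving 14 risers.
R = 2338 ÷ 14 = 167 mm.
T = 630 − 2·167 = 296 mm, which satisfies the 220 mm minimum.
14 risers give 13 treads; going = 13 × 296 = 3848 mm.

3848 mm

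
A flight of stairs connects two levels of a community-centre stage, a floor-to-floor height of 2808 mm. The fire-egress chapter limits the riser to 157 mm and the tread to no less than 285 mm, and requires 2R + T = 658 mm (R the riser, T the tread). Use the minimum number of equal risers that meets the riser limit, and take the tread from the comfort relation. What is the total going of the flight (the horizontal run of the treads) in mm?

2808 / 157 = 17.885 → round up to 18 risers.
R = 2808 ÷ 18 = 156 mm.
Tread T = 658 − 2 × 156 = 346 mm (≥ 285 mm).
18 risers give 17 treads; going = 17 × 346 = 5882 mm.

5882 mm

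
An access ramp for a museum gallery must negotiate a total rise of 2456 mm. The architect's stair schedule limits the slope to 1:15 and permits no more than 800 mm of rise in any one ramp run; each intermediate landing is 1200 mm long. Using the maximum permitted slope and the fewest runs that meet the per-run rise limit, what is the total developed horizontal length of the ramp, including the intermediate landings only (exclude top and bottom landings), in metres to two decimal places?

2456 / 800 = 3.07, so 4 ramp runs are needed. That means 3 intermediate landings.
Ramp run (horizontal) at 1:15: 2456 × 15 = 36840 mm.
Intermediate landings: 3 × 1200 = 3600 mm.
Developed length = 36840 + 3600 = 40440 mm.
= 40.44 m.

40.44 m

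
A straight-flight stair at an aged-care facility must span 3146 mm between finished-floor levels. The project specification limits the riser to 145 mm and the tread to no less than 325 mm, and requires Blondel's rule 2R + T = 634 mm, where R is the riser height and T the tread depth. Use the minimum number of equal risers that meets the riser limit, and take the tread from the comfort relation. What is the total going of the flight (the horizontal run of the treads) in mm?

3146 / 145 = 21.70, so 22 risers are needed.
Each riser is 3146/22 = 143 mm (≤ 145 mm).
Tread T = 634 − 2 × 143 = 348 mm (≥ 325 mm).
Going = (22 − 1) × 348 = 7308 mm.

7308 mm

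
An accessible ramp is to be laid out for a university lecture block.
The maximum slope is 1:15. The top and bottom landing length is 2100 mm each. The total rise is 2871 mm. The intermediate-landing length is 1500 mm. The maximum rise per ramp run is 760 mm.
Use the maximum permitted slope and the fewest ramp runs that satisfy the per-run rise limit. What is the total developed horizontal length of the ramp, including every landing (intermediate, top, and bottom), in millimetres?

⌈2871/760⌉ = 4 ramp runs. That means 3 intermediate landings.
Horizontal run for 2871 mm of rise at 1:15 is 2871 × 15 = 43065 mm.
Intermediate landings: 3 × 1500 = 4500 mm.
Top and bottom landings: 2 × 2100 = 4200 mm.
Total = 43065 + 4500 + 4200 = 51765 mm.

51765 mm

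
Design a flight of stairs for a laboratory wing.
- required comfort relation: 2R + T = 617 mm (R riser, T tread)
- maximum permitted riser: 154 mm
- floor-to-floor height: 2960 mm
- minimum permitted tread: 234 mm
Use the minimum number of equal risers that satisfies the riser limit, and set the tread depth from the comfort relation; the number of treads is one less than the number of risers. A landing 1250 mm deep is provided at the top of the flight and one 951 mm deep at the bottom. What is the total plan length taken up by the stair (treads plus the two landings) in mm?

8300 mm

⌈2960/154⌉ = 20 risers.
Riser R = 2960 / 20 = 148 mm, within the 154 mm limit.
Tread T = 617 − 2 × 148 = 321 mm (≥ 234 mm).
20 risers give 19 treads; going = 19 × 321 = 6099 mm.
Enclosure = 6099 + 1250 + 951 = 8300 mm.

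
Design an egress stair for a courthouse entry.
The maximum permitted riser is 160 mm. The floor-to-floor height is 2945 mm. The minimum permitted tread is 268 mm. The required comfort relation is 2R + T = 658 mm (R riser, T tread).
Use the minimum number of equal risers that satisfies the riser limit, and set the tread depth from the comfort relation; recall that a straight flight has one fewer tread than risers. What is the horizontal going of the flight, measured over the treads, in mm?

6264 mm

2945 / 160 = 18.406 → round up to 19 risers.
Riser R = 2945 / 19 = 155 mm, within the 160 mm limit.
T = 658 − 2·155 = 348 mm, which satisfies the 268 mm minimum.
Going = (19 − 1) × 348 = 6264 mm.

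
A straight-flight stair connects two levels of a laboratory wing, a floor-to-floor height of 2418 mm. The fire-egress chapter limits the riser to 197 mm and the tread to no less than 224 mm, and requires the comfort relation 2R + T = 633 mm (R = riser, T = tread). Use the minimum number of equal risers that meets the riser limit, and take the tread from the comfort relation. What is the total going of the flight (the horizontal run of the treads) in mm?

At most 197 each: 2418/197 = 12.27, giving 13 risers.
Riser R = 2418 / 13 = 186 mm, within the 197 mm limit.
From 2R + T = 633: T = 633 − 372 = 261 mm.
Treads = 13 − 1 = 12; going = 12 × 261 = 3132 mm.

3132 mm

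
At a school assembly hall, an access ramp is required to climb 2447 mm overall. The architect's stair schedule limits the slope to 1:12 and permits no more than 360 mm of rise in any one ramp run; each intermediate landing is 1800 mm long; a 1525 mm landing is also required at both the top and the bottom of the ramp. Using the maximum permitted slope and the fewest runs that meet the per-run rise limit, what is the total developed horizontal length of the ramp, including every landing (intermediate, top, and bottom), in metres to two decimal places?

43.21 m

⌈2447/360⌉ = 7 ramp runs. That means 6 intermediate landings.
Horizontal run for 2447 mm of rise at 1:12 is 2447 × 12 = 29364 mm.
Intermediate landings: 6 × 1800 = 10800 mm.
Top and bottom landings: 2 × 1525 = 3050 mm.
Total = 29364 + 10800 + 3050 = 43214 mm.
= 43.21 m.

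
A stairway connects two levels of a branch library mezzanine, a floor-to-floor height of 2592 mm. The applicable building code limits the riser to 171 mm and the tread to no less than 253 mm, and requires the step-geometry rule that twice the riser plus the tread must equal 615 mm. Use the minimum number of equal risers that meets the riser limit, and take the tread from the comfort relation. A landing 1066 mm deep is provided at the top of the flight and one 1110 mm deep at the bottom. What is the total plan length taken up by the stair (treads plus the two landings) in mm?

At most 171 each: 2592/171 = 15.16, giving 16 risers.
Each riser is 2592/16 = 162 mm (≤ 171 mm).
T = 615 − 2·162 = 291 mm, which satisfies the 253 mm minimum.
Treads = 16 − 1 = 15; going = 15 × 291 = 4365 mm.
Enclosure = 4365 + 1066 + 1110 = 6541 mm.

6541 mm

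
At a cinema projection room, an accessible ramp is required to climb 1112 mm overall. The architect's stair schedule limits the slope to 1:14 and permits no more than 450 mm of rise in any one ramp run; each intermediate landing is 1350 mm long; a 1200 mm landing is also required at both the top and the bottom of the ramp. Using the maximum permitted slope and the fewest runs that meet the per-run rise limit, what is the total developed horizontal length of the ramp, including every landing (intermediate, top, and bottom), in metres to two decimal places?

⌈1112/450⌉ = 3 ramp runs. That means 2 intermediate landings.
Horizontal run for 1112 mm of rise at 1:14 is 1112 × 14 = 15568 mm.
Intermediate landings: 2 × 1350 = 2700 mm.
Top and bottom landings: 2 × 1200 = 2400 mm.
Total = 15568 + 2700 + 2400 = 20668 mm.
= 20.67 m.

20.67 m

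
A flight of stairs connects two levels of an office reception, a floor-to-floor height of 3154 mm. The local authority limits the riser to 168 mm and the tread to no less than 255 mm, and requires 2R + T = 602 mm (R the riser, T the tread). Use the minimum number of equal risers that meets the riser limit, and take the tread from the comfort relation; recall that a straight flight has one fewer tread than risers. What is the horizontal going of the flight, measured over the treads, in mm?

⌈3154/168⌉ = 19 risers.
R = 3154 ÷ 19 = 166 mm.
Tread T = 602 − 2 × 166 = 270 mm (≥ 255 mm).
19 risers give 18 treads; going = 18 × 270 = 4860 mm.

4860 mm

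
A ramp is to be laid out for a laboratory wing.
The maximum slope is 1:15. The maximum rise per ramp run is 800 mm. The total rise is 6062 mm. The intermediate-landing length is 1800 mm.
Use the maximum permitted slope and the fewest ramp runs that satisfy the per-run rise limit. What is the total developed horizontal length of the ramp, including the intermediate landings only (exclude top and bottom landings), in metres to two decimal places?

6062 / 800 = 7.58, so 8 ramp runs are needed. That means 7 intermediate landings.
Horizontal run for 6062 mm of rise at 1:15 is 6062 × 15 = 90930 mm.
7 intermediate landings contribute 7 × 1800 = 12600 mm.
Developed length = 90930 + 12600 = 103530 mm.
= 103.53 m.

103.53 m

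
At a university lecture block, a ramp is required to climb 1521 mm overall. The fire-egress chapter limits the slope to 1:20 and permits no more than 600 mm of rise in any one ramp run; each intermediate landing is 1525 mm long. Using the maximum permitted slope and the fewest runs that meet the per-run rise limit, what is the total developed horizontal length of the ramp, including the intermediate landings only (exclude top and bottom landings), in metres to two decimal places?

33.47 m

1521 / 600 = 2.54, so 3 ramp runs are needed. That means 2 intermediate landings.
Horizontal run for 1521 mm of rise at 1:20 is 1521 × 20 = 30420 mm.
2 intermediate landings contribute 2 × 1525 = 3050 mm.
Total developed length = 30420 + 3050 = 33470 mm.
= 33.47 m.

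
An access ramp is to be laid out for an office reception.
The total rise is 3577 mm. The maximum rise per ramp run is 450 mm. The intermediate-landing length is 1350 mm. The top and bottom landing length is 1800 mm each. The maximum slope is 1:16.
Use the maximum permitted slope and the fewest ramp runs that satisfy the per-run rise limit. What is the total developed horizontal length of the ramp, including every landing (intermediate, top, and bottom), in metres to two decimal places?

70.28 m

3577 / 450 = 7.95, so 8 ramp runs are needed. That means 7 intermediate landings.
Horizontal run for 3577 mm of rise at 1:16 is 3577 × 16 = 57232 mm.
7 intermediate landings contribute 7 × 1350 = 9450 mm.
Top and bottom landings: 2 × 1800 = 3600 mm.
Total = 57232 + 9450 + 3600 = 70282 mm.
= 70.28 m.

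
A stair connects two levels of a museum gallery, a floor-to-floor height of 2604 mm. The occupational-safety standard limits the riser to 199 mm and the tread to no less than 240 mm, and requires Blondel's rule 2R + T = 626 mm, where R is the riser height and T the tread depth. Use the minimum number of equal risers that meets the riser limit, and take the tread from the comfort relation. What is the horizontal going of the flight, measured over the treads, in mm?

At most 199 each: 2604/199 = 13.09, giving 14 risers.
Riser R = 2604 / 14 = 186 mm, within the 199 mm limit.
T = 626 − 2·186 = 254 mm, which satisfies the 240 mm minimum.
Going = (14 − 1) × 254 = 3302 mm.

3302 mm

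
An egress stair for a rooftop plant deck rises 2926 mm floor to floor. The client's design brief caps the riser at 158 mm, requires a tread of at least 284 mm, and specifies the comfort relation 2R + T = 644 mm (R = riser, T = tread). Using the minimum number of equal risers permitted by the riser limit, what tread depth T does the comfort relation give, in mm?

2926 / 158 = 18.52, so 19 risers are needed.
Riser R = 2926 / 19 = 154 mm, within the 158 mm limit.
From 2R + T = 644: T = 644 − 308 = 336 mm.

336 mm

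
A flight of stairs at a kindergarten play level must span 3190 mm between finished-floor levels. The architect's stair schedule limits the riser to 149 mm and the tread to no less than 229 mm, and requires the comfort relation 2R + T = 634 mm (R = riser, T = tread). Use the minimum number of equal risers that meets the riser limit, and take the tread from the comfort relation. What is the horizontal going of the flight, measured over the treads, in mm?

3190 / 149 = 21.409 → round up to 22 risers.
R = 3190 ÷ 22 = 145 mm.
T = 634 − 2·145 = 344 mm, which satisfies the 229 mm minimum.
22 risers give 21 treads; going = 21 × 344 = 7224 mm.

7224 mm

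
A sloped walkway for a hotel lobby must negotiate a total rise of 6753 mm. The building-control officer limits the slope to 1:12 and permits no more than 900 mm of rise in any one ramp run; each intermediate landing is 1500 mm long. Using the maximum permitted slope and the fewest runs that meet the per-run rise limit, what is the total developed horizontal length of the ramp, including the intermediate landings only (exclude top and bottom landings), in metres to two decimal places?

91.54 m

⌈6753/900⌉ = 8 ramp runs. That means 7 intermediate landings.
Ramp run (horizontal) at 1:12: 6753 × 12 = 81036 mm.
Intermediate landings: 7 × 1500 = 10500 mm.
Developed length = 81036 + 10500 = 91536 mm.
= 91.54 m.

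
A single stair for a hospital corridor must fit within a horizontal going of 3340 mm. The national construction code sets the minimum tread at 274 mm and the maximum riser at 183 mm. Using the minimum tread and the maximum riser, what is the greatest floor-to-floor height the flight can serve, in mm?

Treads that fit: ⌊3340 / 274⌋ = 12.
Risers = treads + 1 = 13.
Maximum height = 13 × 183 = 2379 mm.

2379 mm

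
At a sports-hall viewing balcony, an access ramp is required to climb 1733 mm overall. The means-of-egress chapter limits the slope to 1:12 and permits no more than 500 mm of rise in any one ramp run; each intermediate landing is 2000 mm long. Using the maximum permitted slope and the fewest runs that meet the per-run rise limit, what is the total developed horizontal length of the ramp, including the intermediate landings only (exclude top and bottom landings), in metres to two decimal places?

⌈1733/500⌉ = 4 ramp runs. That means 3 intermediate landings.
Ramp run (horizontal) at 1:12: 1733 × 12 = 20796 mm.
Intermediate landings: 3 × 2000 = 6000 mm.
Developed length = 20796 + 6000 = 26796 mm.
= 26.80 m.

26.80 m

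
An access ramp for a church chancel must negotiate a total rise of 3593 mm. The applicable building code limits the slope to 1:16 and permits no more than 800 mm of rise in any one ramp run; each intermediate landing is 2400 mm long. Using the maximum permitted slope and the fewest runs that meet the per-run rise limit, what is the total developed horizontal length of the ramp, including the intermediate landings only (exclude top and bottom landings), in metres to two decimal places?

3593 / 800 = 4.49, so 5 ramp runs are needed. That means 4 intermediate landings.
Ramp run (horizontal) at 1:16: 3593 × 16 = 57488 mm.
4 intermediate landings contribute 4 × 2400 = 9600 mm.
Developed length = 57488 + 9600 = 67088 mm.
= 67.09 m.

67.09 m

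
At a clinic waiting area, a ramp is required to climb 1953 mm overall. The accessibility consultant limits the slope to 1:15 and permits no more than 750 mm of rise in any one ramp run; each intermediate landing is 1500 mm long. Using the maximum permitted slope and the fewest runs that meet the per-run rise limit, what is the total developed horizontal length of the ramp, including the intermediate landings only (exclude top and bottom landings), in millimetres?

At most 750 each: 1953/750 = 2.60, giving 3 ramp runs. That means 2 intermediate landings.
Horizontal run for 1953 mm of rise at 1:15 is 1953 × 15 = 29295 mm.
Intermediate landings: 2 × 1500 = 3000 mm.
Total developed length = 29295 + 3000 = 32295 mm.

32295 mm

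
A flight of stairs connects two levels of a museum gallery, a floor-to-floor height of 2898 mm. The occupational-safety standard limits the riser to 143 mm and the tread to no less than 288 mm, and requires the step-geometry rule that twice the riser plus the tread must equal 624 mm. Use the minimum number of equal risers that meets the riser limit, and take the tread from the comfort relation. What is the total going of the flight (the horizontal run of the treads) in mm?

⌈2898/143⌉ = 21 risers.
Each riser is 2898/21 = 138 mm (≤ 143 mm).
T = 624 − 2·138 = 348 mm, which satisfies the 288 mm minimum.
Going = (21 − 1) × 348 = 6960 mm.

6960 mm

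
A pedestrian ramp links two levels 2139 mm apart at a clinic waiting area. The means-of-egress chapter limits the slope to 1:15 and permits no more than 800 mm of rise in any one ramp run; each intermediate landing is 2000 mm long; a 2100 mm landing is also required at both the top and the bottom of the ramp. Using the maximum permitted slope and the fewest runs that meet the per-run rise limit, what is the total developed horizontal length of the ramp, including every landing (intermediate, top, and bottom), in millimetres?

40285 mm

2139 / 800 = 2.67, so 3 ramp runs are needed. That means 2 intermediate landings.
Ramp run (horizontal) at 1:15: 2139 × 15 = 32085 mm.
2 intermediate landings contribute 2 × 2000 = 4000 mm.
Top and bottom landings: 2 × 2100 = 4200 mm.
Total = 32085 + 4000 + 4200 = 40285 mm.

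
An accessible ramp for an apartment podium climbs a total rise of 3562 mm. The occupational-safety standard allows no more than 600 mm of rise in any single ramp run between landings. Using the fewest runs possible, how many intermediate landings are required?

5 intermediate landings

⌈3562/600⌉ = 6 ramp runs.
6 runs are separated by 5 intermediate landings.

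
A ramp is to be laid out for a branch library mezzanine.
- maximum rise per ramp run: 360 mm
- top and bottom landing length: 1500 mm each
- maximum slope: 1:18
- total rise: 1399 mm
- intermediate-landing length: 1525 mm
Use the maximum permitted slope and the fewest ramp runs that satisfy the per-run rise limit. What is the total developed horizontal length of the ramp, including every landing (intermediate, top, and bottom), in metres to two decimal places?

At most 360 each: 1399/360 = 3.89, giving 4 ramp runs. That means 3 intermediate landings.
Ramp run (horizontal) at 1:18: 1399 × 18 = 25182 mm.
3 intermediate landings contribute 3 × 1525 = 4575 mm.
Top and bottom landings: 2 × 1500 = 3000 mm.
Total = 25182 + 4575 + 3000 = 32757 mm.
= 32.76 m.

32.76 m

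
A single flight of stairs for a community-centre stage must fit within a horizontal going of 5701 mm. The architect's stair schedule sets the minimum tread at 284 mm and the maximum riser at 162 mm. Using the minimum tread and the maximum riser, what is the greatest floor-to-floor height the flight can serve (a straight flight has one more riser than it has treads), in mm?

3402 mm

Treads that fit: ⌊5701 / 284⌋ = 20.
Risers = treads + 1 = 21.
Maximum height = 21 × 162 = 3402 mm.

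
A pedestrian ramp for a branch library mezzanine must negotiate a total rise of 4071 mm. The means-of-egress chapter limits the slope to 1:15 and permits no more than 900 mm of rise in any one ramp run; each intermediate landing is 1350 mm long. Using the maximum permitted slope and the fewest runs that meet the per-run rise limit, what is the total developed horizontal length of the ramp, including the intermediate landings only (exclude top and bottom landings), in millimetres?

4071 / 900 = 4.52, so 5 ramp runs are needed. That means 4 intermediate landings.
Horizontal run for 4071 mm of rise at 1:15 is 4071 × 15 = 61065 mm.
4 intermediate landings contribute 4 × 1350 = 5400 mm.
Total developed length = 61065 + 5400 = 66465 mm.

66465 mm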